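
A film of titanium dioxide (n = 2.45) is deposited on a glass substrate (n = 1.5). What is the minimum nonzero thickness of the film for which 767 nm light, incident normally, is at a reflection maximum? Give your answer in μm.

Ray reflecting at the top interface goes from n = 1.0 toward n = 2.45: a half-wave phase shift.
Bottom surface (2.45 → 1.5): reflection off a lower-index medium gives no phase shift.
Exactly one π shift → a net half-wave offset.
With one net inversion, constructive interference in reflection requires 2 n t = (m + ½) λ.
Minimum at m = 0: t = λ / (4 n) = 767 / (4 × 2.45) = 78.3 nm.

0.0783 μm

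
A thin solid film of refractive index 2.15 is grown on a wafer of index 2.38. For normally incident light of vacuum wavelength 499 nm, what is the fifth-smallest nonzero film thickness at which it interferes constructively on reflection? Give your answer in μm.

Top surface (1.0 → 2.15): reflection off a higher-index medium gives a half-wave phase shift.
Bottom surface (2.15 → 2.38): reflection off a higher-index medium gives a half-wave phase shift.
Zero or two π shifts → no net half-wave offset.
For maximum reflection here: 2 n t = m λ.
The fifth-smallest nonzero thickness corresponds to m = 5: t = m λ / (2 n) = 5.00 × 499 / (2 × 2.15) = 580 nm.

0.580 μm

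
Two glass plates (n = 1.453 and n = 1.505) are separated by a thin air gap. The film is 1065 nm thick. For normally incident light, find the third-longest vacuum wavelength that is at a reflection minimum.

710 nm

Top surface (1.453 → 1.0): reflection off a lower-index medium gives no phase shift.
Bottom surface (1.0 → 1.505): reflection off a higher-index medium gives a half-wave phase shift.
Net: one phase inversion between the two reflected rays.
With one net inversion, destructive interference in reflection requires 2 n t = m λ.
λ = 2 n t / m. The third-longest wavelength is m = 3: λ = 2 × 1.0 × 1065 / 3.00 = 710 nm.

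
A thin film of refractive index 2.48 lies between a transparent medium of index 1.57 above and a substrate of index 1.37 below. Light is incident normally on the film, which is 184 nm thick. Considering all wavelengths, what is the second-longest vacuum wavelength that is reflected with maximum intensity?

Ray reflecting at the top interface goes from n = 1.57 toward n = 2.48: a half-wave phase shift.
Ray reflecting at the bottom interface goes from n = 2.48 toward n = 1.37: no phase shift.
Exactly one π shift → a net half-wave offset.
With one net inversion, constructive interference in reflection requires 2 n t = (m + ½) λ.
λ = 2 n t / (m + ½). The second-longest wavelength is m = 1: λ = 2 × 2.48 × 184 / 1.50 = 608 nm.

608 nm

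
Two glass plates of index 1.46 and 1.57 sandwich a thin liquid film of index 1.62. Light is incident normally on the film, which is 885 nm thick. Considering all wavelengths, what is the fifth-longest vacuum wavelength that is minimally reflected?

573 nm

Ray reflecting at the top interface goes from n = 1.46 toward n = 1.62: a half-wave phase shift.
Bottom surface (1.62 → 1.57): reflection off a lower-index medium gives no phase shift.
The two reflections differ by half a wavelength.
For dark reflection here: 2 n t = m λ.
λ = 2 n t / m. The fifth-longest wavelength is m = 5: λ = 2 × 1.62 × 885 / 5.00 = 573 nm.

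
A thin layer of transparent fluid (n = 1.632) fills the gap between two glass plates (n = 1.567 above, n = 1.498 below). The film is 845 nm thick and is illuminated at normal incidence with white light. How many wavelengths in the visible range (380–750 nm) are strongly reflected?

3

Top surface (1.567 → 1.632): reflection off a higher-index medium gives a half-wave phase shift.
Bottom surface (1.632 → 1.498): reflection off a lower-index medium gives no phase shift.
Net: one phase inversion between the two reflected rays.
With one net inversion, constructive interference in reflection requires 2 n t = (m + ½) λ.
λ = 2 n t / (m + ½) = 2758 / (m + ½) nm.
m=3: 788 nm (IR); m=4: 613 nm (visible); m=5: 501 nm (visible); m=6: 424 nm (visible); m=7: 368 nm (UV).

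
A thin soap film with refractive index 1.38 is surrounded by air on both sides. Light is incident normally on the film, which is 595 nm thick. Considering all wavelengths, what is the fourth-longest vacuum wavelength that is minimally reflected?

411 nm

Ray reflecting at the top interface goes from n = 1.0 toward n = 1.38: a half-wave phase shift.
At the lower boundary (n = 1.38 to n = 1.0) the reflected ray undergoes no phase shift.
Net: one phase inversion between the two reflected rays.
With one net inversion, destructive interference in reflection requires 2 n t = m λ.
λ = 2 n t / m. The fourth-longest wavelength is m = 4: λ = 2 × 1.38 × 595 / 4.00 = 411 nm.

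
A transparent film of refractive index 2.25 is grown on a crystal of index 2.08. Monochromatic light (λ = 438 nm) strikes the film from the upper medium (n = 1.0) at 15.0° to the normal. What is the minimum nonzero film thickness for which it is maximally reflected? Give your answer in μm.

0.0490 μm

At the upper boundary (n = 1.0 to n = 2.25) the reflected ray undergoes a half-wave phase shift.
Bottom surface (2.25 → 2.08): reflection off a lower-index medium gives no phase shift.
Exactly one π shift → a net half-wave offset.
With one net inversion, constructive interference in reflection requires 2 n t cos θ_r = (m + ½) λ.
Snell's law: 1.0 sin 15.0° = 2.25 sin θ_r → sin θ_r = 0.115, cos θ_r = 0.993.
Minimum at m = 0: t = λ / (4 n cos θ_r) = 438 / (4 × 2.25 × 0.993) = 49.0 nm.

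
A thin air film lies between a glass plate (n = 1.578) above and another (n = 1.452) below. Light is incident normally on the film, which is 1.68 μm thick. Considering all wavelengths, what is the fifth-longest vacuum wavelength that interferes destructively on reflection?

672 nm

Ray reflecting at the top interface goes from n = 1.578 toward n = 1.0: no phase shift.
At the lower boundary (n = 1.0 to n = 1.452) the reflected ray undergoes a half-wave phase shift.
The two reflections differ by half a wavelength.
For minimum reflection here: 2 n t = m λ.
λ = 2 n t / m. The fifth-longest wavelength is m = 5: λ = 2 × 1.0 × 1680 / 5.00 = 672 nm.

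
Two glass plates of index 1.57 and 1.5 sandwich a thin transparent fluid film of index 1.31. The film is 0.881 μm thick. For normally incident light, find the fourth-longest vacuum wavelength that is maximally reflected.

Ray reflecting at the top interface goes from n = 1.57 toward n = 1.31: no phase shift.
At the lower boundary (n = 1.31 to n = 1.5) the reflected ray undergoes a half-wave phase shift.
Net: one phase inversion between the two reflected rays.
So the condition for constructive reflection is 2 n t = (m + ½) λ.
λ = 2 n t / (m + ½). The fourth-longest wavelength is m = 3: λ = 2 × 1.31 × 881 / 3.50 = 659 nm.

659 nm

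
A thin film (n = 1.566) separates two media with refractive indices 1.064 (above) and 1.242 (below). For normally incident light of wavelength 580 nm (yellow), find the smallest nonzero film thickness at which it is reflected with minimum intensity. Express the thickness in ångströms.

1852 Å

At the upper boundary (n = 1.064 to n = 1.566) the reflected ray undergoes a half-wave phase shift.
Bottom surface (1.566 → 1.242): reflection off a lower-index medium gives no phase shift.
Net: one phase inversion between the two reflected rays.
So the condition for destructive reflection is 2 n t = m λ.
Minimum nonzero at m = 1: t = λ / (2 n) = 580 / (2 × 1.566) = 185 nm.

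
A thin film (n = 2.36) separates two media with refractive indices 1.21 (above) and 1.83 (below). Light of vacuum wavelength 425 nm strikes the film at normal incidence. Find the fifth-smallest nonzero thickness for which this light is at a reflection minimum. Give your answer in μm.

0.450 μm

At the upper boundary (n = 1.21 to n = 2.36) the reflected ray undergoes a half-wave phase shift.
Bottom surface (2.36 → 1.83): reflection off a lower-index medium gives no phase shift.
Exactly one π shift → a net half-wave offset.
So the condition for destructive reflection is 2 n t = m λ.
The fifth-smallest nonzero thickness corresponds to m = 5: t = m λ / (2 n) = 5.00 × 425 / (2 × 2.36) = 450 nm.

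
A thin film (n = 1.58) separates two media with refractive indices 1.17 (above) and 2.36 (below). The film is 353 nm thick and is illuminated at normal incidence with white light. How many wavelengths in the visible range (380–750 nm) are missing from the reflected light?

2

Top surface (1.17 → 1.58): reflection off a higher-index medium gives a half-wave phase shift.
Ray reflecting at the bottom interface goes from n = 1.58 toward n = 2.36: a half-wave phase shift.
Net: no relative phase inversion (both shifts match).
With no net inversion, destructive interference in reflection requires 2 n t = (m + ½) λ.
λ = 2 n t / (m + ½) = 1115 / (m + ½) nm.
m=0: 2231 nm (IR); m=1: 744 nm (visible); m=2: 446 nm (visible); m=3: 319 nm (UV).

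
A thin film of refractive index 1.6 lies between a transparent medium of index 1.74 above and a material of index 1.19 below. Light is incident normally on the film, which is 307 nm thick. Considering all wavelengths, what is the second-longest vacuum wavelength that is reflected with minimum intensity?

Ray reflecting at the top interface goes from n = 1.74 toward n = 1.6: no phase shift.
Bottom surface (1.6 → 1.19): reflection off a lower-index medium gives no phase shift.
Zero or two π shifts → no net half-wave offset.
For weak reflection here: 2 n t = (m + ½) λ.
λ = 2 n t / (m + ½). The second-longest wavelength is m = 1: λ = 2 × 1.6 × 307 / 1.50 = 655 nm.

655 nm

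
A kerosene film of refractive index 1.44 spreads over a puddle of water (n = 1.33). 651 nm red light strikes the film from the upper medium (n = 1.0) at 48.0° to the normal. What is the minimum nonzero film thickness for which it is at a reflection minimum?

At the upper boundary (n = 1.0 to n = 1.44) the reflected ray undergoes a half-wave phase shift.
Bottom surface (1.44 → 1.33): reflection off a lower-index medium gives no phase shift.
Exactly one π shift → a net half-wave offset.
So the condition for destructive reflection is 2 n t cos θ_r = m λ.
Snell's law: 1.0 sin 48.0° = 1.44 sin θ_r → sin θ_r = 0.516, cos θ_r = 0.857.
Minimum nonzero at m = 1: t = λ / (2 n cos θ_r) = 651 / (2 × 1.44 × 0.857) = 264 nm.

264 nm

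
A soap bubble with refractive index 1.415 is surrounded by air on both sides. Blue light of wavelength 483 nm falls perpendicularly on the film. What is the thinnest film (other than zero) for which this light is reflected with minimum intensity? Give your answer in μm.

Ray reflecting at the top interface goes from n = 1.0 toward n = 1.415: a half-wave phase shift.
At the lower boundary (n = 1.415 to n = 1.0) the reflected ray undergoes no phase shift.
Exactly one π shift → a net half-wave offset.
For dark reflection here: 2 n t = m λ.
Minimum nonzero at m = 1: t = λ / (2 n) = 483 / (2 × 1.415) = 171 nm.

0.171 μm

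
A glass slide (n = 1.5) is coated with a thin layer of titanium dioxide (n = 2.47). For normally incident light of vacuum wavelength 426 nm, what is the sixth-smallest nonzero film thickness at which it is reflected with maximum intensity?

Ray reflecting at the top interface goes from n = 1.0 toward n = 2.47: a half-wave phase shift.
Bottom surface (2.47 → 1.5): reflection off a lower-index medium gives no phase shift.
Net: one phase inversion between the two reflected rays.
For strong reflection here: 2 n t = (m + ½) λ.
The sixth-smallest nonzero thickness corresponds to m = 5: t = (m + ½) λ / (2 n) = 5.50 × 426 / (2 × 2.47) = 474 nm.

474 nm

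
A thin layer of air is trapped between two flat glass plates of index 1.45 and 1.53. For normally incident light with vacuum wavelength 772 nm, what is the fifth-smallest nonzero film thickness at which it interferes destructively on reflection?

1930 nm

At the upper boundary (n = 1.45 to n = 1.0) the reflected ray undergoes no phase shift.
Ray reflecting at the bottom interface goes from n = 1.0 toward n = 1.53: a half-wave phase shift.
The two reflections differ by half a wavelength.
For minimum reflection here: 2 n t = m λ.
The fifth-smallest nonzero thickness corresponds to m = 5: t = m λ / (2 n) = 5.00 × 772 / (2 × 1.0) = 1930 nm.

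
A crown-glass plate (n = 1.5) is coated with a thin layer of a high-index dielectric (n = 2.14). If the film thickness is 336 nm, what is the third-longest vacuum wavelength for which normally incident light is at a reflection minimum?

Ray reflecting at the top interface goes from n = 1.0 toward n = 2.14: a half-wave phase shift.
Bottom surface (2.14 → 1.5): reflection off a lower-index medium gives no phase shift.
Net: one phase inversion between the two reflected rays.
For weak reflection here: 2 n t = m λ.
λ = 2 n t / m. The third-longest wavelength is m = 3: λ = 2 × 2.14 × 336 / 3.00 = 479 nm.

479 nm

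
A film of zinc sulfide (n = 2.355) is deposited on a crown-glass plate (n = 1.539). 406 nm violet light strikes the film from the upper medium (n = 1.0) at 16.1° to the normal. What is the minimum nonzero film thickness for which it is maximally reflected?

43.4 nm

Top surface (1.0 → 2.355): reflection off a higher-index medium gives a half-wave phase shift.
At the lower boundary (n = 2.355 to n = 1.539) the reflected ray undergoes no phase shift.
Exactly one π shift → a net half-wave offset.
For strong reflection here: 2 n t cos θ_r = (m + ½) λ.
Snell's law: 1.0 sin 16.1° = 2.355 sin θ_r → sin θ_r = 0.118, cos θ_r = 0.993.
Minimum at m = 0: t = λ / (4 n cos θ_r) = 406 / (4 × 2.355 × 0.993) = 43.4 nm.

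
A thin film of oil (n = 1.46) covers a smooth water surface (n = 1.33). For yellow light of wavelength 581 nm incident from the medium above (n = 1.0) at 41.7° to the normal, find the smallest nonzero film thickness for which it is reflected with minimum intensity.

At the upper boundary (n = 1.0 to n = 1.46) the reflected ray undergoes a half-wave phase shift.
At the lower boundary (n = 1.46 to n = 1.33) the reflected ray undergoes no phase shift.
Exactly one π shift → a net half-wave offset.
With one net inversion, destructive interference in reflection requires 2 n t cos θ_r = m λ.
Snell's law: 1.0 sin 41.7° = 1.46 sin θ_r → sin θ_r = 0.456, cos θ_r = 0.890.
Minimum nonzero at m = 1: t = λ / (2 n cos θ_r) = 581 / (2 × 1.46 × 0.890) = 224 nm.

224 nm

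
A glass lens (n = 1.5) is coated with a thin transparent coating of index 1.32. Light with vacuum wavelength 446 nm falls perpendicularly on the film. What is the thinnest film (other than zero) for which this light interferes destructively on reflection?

At the upper boundary (n = 1.0 to n = 1.32) the reflected ray undergoes a half-wave phase shift.
Ray reflecting at the bottom interface goes from n = 1.32 toward n = 1.5: a half-wave phase shift.
Zero or two π shifts → no net half-wave offset.
With no net inversion, destructive interference in reflection requires 2 n t = (m + ½) λ.
Minimum at m = 0: t = λ / (4 n) = 446 / (4 × 1.32) = 84.5 nm.

84.5 nm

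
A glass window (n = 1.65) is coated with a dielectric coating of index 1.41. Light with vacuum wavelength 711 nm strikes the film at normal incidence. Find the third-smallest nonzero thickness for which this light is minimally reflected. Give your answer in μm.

Top surface (1.0 → 1.41): reflection off a higher-index medium gives a half-wave phase shift.
Bottom surface (1.41 → 1.65): reflection off a higher-index medium gives a half-wave phase shift.
The two reflections carry the same phase change, so no net offset.
For dark reflection here: 2 n t = (m + ½) λ.
The third-smallest nonzero thickness corresponds to m = 2: t = (m + ½) λ / (2 n) = 2.50 × 711 / (2 × 1.41) = 630 nm.

0.630 μm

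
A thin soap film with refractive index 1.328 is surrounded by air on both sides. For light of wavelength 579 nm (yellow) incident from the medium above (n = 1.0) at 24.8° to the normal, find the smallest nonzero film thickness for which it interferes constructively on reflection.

Top surface (1.0 → 1.328): reflection off a higher-index medium gives a half-wave phase shift.
At the lower boundary (n = 1.328 to n = 1.0) the reflected ray undergoes no phase shift.
The two reflections differ by half a wavelength.
With one net inversion, constructive interference in reflection requires 2 n t cos θ_r = (m + ½) λ.
Snell's law: 1.0 sin 24.8° = 1.328 sin θ_r → sin θ_r = 0.316, cos θ_r = 0.949.
Minimum at m = 0: t = λ / (4 n cos θ_r) = 579 / (4 × 1.328 × 0.949) = 115 nm.

115 nm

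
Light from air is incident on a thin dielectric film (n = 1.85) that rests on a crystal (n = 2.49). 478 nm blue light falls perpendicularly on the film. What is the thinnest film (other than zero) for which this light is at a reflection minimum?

64.6 nm

At the upper boundary (n = 1.0 to n = 1.85) the reflected ray undergoes a half-wave phase shift.
Ray reflecting at the bottom interface goes from n = 1.85 toward n = 2.49: a half-wave phase shift.
The two reflections carry the same phase change, so no net offset.
So the condition for destructive reflection is 2 n t = (m + ½) λ.
Minimum at m = 0: t = λ / (4 n) = 478 / (4 × 1.85) = 64.6 nm.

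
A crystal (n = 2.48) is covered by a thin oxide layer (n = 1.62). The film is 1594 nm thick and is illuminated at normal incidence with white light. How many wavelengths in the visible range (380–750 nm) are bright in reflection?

Ray reflecting at the top interface goes from n = 1.0 toward n = 1.62: a half-wave phase shift.
Bottom surface (1.62 → 2.48): reflection off a higher-index medium gives a half-wave phase shift.
Net: no relative phase inversion (both shifts match).
For maximum reflection here: 2 n t = m λ.
λ = 2 n t / m = 5165 / m nm.
m=6: 861 nm (IR); m=7: 738 nm (visible); m=8: 646 nm (visible); m=9: 574 nm (visible); m=10: 516 nm (visible); m=11: 470 nm (visible); m=12: 430 nm (visible); m=13: 397 nm (visible); m=14: 369 nm (UV).

7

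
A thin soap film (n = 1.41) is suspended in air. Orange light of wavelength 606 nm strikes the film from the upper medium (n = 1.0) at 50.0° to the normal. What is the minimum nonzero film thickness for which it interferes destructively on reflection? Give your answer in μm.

At the upper boundary (n = 1.0 to n = 1.41) the reflected ray undergoes a half-wave phase shift.
At the lower boundary (n = 1.41 to n = 1.0) the reflected ray undergoes no phase shift.
Exactly one π shift → a net half-wave offset.
For dark reflection here: 2 n t cos θ_r = m λ.
Snell's law: 1.0 sin 50.0° = 1.41 sin θ_r → sin θ_r = 0.543, cos θ_r = 0.840.
Minimum nonzero at m = 1: t = λ / (2 n cos θ_r) = 606 / (2 × 1.41 × 0.840) = 256 nm.

0.256 μm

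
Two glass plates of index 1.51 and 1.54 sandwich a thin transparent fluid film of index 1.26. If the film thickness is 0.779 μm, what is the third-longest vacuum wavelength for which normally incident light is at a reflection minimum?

At the upper boundary (n = 1.51 to n = 1.26) the reflected ray undergoes no phase shift.
Bottom surface (1.26 → 1.54): reflection off a higher-index medium gives a half-wave phase shift.
Exactly one π shift → a net half-wave offset.
So the condition for destructive reflection is 2 n t = m λ.
λ = 2 n t / m. The third-longest wavelength is m = 3: λ = 2 × 1.26 × 779 / 3.00 = 654 nm.

654 nm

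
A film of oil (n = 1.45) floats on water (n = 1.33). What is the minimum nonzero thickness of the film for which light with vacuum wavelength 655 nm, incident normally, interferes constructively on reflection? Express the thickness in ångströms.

1129 Å

Ray reflecting at the top interface goes from n = 1.0 toward n = 1.45: a half-wave phase shift.
Bottom surface (1.45 → 1.33): reflection off a lower-index medium gives no phase shift.
Exactly one π shift → a net half-wave offset.
With one net inversion, constructive interference in reflection requires 2 n t = (m + ½) λ.
Minimum at m = 0: t = λ / (4 n) = 655 / (4 × 1.45) = 113 nm.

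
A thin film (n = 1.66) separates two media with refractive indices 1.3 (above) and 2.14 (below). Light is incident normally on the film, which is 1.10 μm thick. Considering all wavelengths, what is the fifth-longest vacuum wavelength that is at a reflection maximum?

730 nm

Ray reflecting at the top interface goes from n = 1.3 toward n = 1.66: a half-wave phase shift.
Ray reflecting at the bottom interface goes from n = 1.66 toward n = 2.14: a half-wave phase shift.
Zero or two π shifts → no net half-wave offset.
With no net inversion, constructive interference in reflection requires 2 n t = m λ.
λ = 2 n t / m. The fifth-longest wavelength is m = 5: λ = 2 × 1.66 × 1100 / 5.00 = 730 nm.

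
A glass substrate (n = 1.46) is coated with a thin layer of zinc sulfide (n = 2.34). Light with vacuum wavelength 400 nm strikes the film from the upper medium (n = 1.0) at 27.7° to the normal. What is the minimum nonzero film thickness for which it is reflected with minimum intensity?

At the upper boundary (n = 1.0 to n = 2.34) the reflected ray undergoes a half-wave phase shift.
Bottom surface (2.34 → 1.46): reflection off a lower-index medium gives no phase shift.
Exactly one π shift → a net half-wave offset.
So the condition for destructive reflection is 2 n t cos θ_r = m λ.
Snell's law: 1.0 sin 27.7° = 2.34 sin θ_r → sin θ_r = 0.199, cos θ_r = 0.980.
Minimum nonzero at m = 1: t = λ / (2 n cos θ_r) = 400 / (2 × 2.34 × 0.980) = 87.2 nm.

87.2 nm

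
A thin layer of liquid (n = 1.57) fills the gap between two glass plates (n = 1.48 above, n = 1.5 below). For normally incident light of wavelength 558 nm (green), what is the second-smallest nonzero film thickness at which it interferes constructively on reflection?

267 nm

Top surface (1.48 → 1.57): reflection off a higher-index medium gives a half-wave phase shift.
Ray reflecting at the bottom interface goes from n = 1.57 toward n = 1.5: no phase shift.
Exactly one π shift → a net half-wave offset.
With one net inversion, constructive interference in reflection requires 2 n t = (m + ½) λ.
The second-smallest nonzero thickness corresponds to m = 1: t = (m + ½) λ / (2 n) = 1.50 × 558 / (2 × 1.57) = 267 nm.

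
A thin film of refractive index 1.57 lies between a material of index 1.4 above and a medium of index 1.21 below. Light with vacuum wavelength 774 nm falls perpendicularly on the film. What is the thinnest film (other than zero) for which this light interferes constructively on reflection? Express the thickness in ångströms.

1232 Å

Top surface (1.4 → 1.57): reflection off a higher-index medium gives a half-wave phase shift.
At the lower boundary (n = 1.57 to n = 1.21) the reflected ray undergoes no phase shift.
Net: one phase inversion between the two reflected rays.
So the condition for constructive reflection is 2 n t = (m + ½) λ.
Minimum at m = 0: t = λ / (4 n) = 774 / (4 × 1.57) = 123 nm.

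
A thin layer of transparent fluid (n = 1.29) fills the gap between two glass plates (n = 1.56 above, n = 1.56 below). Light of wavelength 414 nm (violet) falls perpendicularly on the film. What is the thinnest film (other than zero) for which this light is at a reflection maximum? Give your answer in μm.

0.0802 μm

Ray reflecting at the top interface goes from n = 1.56 toward n = 1.29: no phase shift.
At the lower boundary (n = 1.29 to n = 1.56) the reflected ray undergoes a half-wave phase shift.
Net: one phase inversion between the two reflected rays.
So the condition for constructive reflection is 2 n t = (m + ½) λ.
Minimum at m = 0: t = λ / (4 n) = 414 / (4 × 1.29) = 80.2 nm.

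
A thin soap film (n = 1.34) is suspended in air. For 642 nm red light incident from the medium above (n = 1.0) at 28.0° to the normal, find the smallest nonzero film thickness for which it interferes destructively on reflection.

256 nm

Ray reflecting at the top interface goes from n = 1.0 toward n = 1.34: a half-wave phase shift.
At the lower boundary (n = 1.34 to n = 1.0) the reflected ray undergoes no phase shift.
Net: one phase inversion between the two reflected rays.
For weak reflection here: 2 n t cos θ_r = m λ.
Snell's law: 1.0 sin 28.0° = 1.34 sin θ_r → sin θ_r = 0.350, cos θ_r = 0.937.
Minimum nonzero at m = 1: t = λ / (2 n cos θ_r) = 642 / (2 × 1.34 × 0.937) = 256 nm.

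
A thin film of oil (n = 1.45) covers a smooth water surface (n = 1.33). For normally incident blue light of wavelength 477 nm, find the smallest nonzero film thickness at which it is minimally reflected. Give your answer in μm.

0.164 μm

At the upper boundary (n = 1.0 to n = 1.45) the reflected ray undergoes a half-wave phase shift.
Bottom surface (1.45 → 1.33): reflection off a lower-index medium gives no phase shift.
Net: one phase inversion between the two reflected rays.
So the condition for destructive reflection is 2 n t = m λ.
Minimum nonzero at m = 1: t = λ / (2 n) = 477 / (2 × 1.45) = 164 nm.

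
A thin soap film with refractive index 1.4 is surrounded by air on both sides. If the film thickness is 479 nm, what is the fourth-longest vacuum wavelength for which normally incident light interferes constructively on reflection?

At the upper boundary (n = 1.0 to n = 1.4) the reflected ray undergoes a half-wave phase shift.
At the lower boundary (n = 1.4 to n = 1.0) the reflected ray undergoes no phase shift.
Exactly one π shift → a net half-wave offset.
For maximum reflection here: 2 n t = (m + ½) λ.
λ = 2 n t / (m + ½). The fourth-longest wavelength is m = 3: λ = 2 × 1.4 × 479 / 3.50 = 383 nm.

383 nm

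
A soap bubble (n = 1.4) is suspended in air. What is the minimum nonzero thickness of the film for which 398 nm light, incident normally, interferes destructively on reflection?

142 nm

Ray reflecting at the top interface goes from n = 1.0 toward n = 1.4: a half-wave phase shift.
Ray reflecting at the bottom interface goes from n = 1.4 toward n = 1.0: no phase shift.
The two reflections differ by half a wavelength.
So the condition for destructive reflection is 2 n t = m λ.
Minimum nonzero at m = 1: t = λ / (2 n) = 398 / (2 × 1.4) = 142 nm.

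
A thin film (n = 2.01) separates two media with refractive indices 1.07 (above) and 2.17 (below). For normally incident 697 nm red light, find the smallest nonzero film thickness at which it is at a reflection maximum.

Ray reflecting at the top interface goes from n = 1.07 toward n = 2.01: a half-wave phase shift.
Bottom surface (2.01 → 2.17): reflection off a higher-index medium gives a half-wave phase shift.
Zero or two π shifts → no net half-wave offset.
With no net inversion, constructive interference in reflection requires 2 n t = m λ.
Minimum nonzero at m = 1: t = λ / (2 n) = 697 / (2 × 2.01) = 173 nm.

173 nm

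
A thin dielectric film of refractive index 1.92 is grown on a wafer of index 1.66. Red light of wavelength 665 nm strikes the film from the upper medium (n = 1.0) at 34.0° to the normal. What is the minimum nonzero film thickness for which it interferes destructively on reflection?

181 nm

Top surface (1.0 → 1.92): reflection off a higher-index medium gives a half-wave phase shift.
Ray reflecting at the bottom interface goes from n = 1.92 toward n = 1.66: no phase shift.
Exactly one π shift → a net half-wave offset.
So the condition for destructive reflection is 2 n t cos θ_r = m λ.
Snell's law: 1.0 sin 34.0° = 1.92 sin θ_r → sin θ_r = 0.291, cos θ_r = 0.957.
Minimum nonzero at m = 1: t = λ / (2 n cos θ_r) = 665 / (2 × 1.92 × 0.957) = 181 nm.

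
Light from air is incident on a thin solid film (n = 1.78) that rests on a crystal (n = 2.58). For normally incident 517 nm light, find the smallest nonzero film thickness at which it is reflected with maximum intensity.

Top surface (1.0 → 1.78): reflection off a higher-index medium gives a half-wave phase shift.
At the lower boundary (n = 1.78 to n = 2.58) the reflected ray undergoes a half-wave phase shift.
Zero or two π shifts → no net half-wave offset.
So the condition for constructive reflection is 2 n t = m λ.
Minimum nonzero at m = 1: t = λ / (2 n) = 517 / (2 × 1.78) = 145 nm.

145 nm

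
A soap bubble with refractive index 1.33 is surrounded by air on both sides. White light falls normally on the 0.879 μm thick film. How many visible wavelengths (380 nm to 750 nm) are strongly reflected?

3

At the upper boundary (n = 1.0 to n = 1.33) the reflected ray undergoes a half-wave phase shift.
Ray reflecting at the bottom interface goes from n = 1.33 toward n = 1.0: no phase shift.
Exactly one π shift → a net half-wave offset.
With one net inversion, constructive interference in reflection requires 2 n t = (m + ½) λ.
λ = 2 n t / (m + ½) = 2338 / (m + ½) nm.
m=2: 935 nm (IR); m=3: 668 nm (visible); m=4: 520 nm (visible); m=5: 425 nm (visible); m=6: 360 nm (UV).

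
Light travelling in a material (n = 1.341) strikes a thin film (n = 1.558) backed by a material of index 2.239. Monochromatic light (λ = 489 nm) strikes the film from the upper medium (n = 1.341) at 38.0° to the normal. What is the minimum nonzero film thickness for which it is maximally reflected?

Ray reflecting at the top interface goes from n = 1.341 toward n = 1.558: a half-wave phase shift.
At the lower boundary (n = 1.558 to n = 2.239) the reflected ray undergoes a half-wave phase shift.
Net: no relative phase inversion (both shifts match).
So the condition for constructive reflection is 2 n t cos θ_r = m λ.
Snell's law: 1.341 sin 38.0° = 1.558 sin θ_r → sin θ_r = 0.530, cos θ_r = 0.848.
Minimum nonzero at m = 1: t = λ / (2 n cos θ_r) = 489 / (2 × 1.558 × 0.848) = 185 nm.

185 nm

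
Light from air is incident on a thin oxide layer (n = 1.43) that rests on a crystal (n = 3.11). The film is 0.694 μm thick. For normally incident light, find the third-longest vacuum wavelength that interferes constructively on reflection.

Ray reflecting at the top interface goes from n = 1.0 toward n = 1.43: a half-wave phase shift.
At the lower boundary (n = 1.43 to n = 3.11) the reflected ray undergoes a half-wave phase shift.
Zero or two π shifts → no net half-wave offset.
With no net inversion, constructive interference in reflection requires 2 n t = m λ.
λ = 2 n t / m. The third-longest wavelength is m = 3: λ = 2 × 1.43 × 694 / 3.00 = 662 nm.

662 nm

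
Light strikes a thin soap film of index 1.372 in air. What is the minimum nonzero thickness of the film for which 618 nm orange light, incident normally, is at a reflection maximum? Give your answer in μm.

At the upper boundary (n = 1.0 to n = 1.372) the reflected ray undergoes a half-wave phase shift.
At the lower boundary (n = 1.372 to n = 1.0) the reflected ray undergoes no phase shift.
The two reflections differ by half a wavelength.
So the condition for constructive reflection is 2 n t = (m + ½) λ.
Minimum at m = 0: t = λ / (4 n) = 618 / (4 × 1.372) = 113 nm.

0.113 μm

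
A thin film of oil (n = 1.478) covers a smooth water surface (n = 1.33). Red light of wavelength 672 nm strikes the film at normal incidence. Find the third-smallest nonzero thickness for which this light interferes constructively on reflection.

At the upper boundary (n = 1.0 to n = 1.478) the reflected ray undergoes a half-wave phase shift.
Ray reflecting at the bottom interface goes from n = 1.478 toward n = 1.33: no phase shift.
The two reflections differ by half a wavelength.
So the condition for constructive reflection is 2 n t = (m + ½) λ.
The third-smallest nonzero thickness corresponds to m = 2: t = (m + ½) λ / (2 n) = 2.50 × 672 / (2 × 1.478) = 568 nm.

568 nm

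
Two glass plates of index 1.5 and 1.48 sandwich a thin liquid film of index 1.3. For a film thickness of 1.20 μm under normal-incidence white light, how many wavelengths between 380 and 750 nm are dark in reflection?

Top surface (1.5 → 1.3): reflection off a lower-index medium gives no phase shift.
Bottom surface (1.3 → 1.48): reflection off a higher-index medium gives a half-wave phase shift.
Exactly one π shift → a net half-wave offset.
For minimum reflection here: 2 n t = m λ.
λ = 2 n t / m = 3120 / m nm.
m=4: 780 nm (IR); m=5: 624 nm (visible); m=6: 520 nm (visible); m=7: 446 nm (visible); m=8: 390 nm (visible); m=9: 347 nm (UV).

4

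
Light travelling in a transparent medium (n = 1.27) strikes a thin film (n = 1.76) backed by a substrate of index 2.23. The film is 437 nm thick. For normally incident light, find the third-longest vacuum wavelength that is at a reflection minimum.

615 nm

Top surface (1.27 → 1.76): reflection off a higher-index medium gives a half-wave phase shift.
Ray reflecting at the bottom interface goes from n = 1.76 toward n = 2.23: a half-wave phase shift.
Net: no relative phase inversion (both shifts match).
With no net inversion, destructive interference in reflection requires 2 n t = (m + ½) λ.
λ = 2 n t / (m + ½). The third-longest wavelength is m = 2: λ = 2 × 1.76 × 437 / 2.50 = 615 nm.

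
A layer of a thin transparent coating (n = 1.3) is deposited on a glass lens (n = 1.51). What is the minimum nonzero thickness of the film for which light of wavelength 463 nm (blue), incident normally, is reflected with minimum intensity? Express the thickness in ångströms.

890 Å

At the upper boundary (n = 1.0 to n = 1.3) the reflected ray undergoes a half-wave phase shift.
At the lower boundary (n = 1.3 to n = 1.51) the reflected ray undergoes a half-wave phase shift.
Zero or two π shifts → no net half-wave offset.
For minimum reflection here: 2 n t = (m + ½) λ.
Minimum at m = 0: t = λ / (4 n) = 463 / (4 × 1.3) = 89.0 nm.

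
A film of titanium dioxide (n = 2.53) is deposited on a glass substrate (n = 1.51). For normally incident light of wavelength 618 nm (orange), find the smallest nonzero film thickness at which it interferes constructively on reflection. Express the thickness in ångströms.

611 Å

Ray reflecting at the top interface goes from n = 1.0 toward n = 2.53: a half-wave phase shift.
At the lower boundary (n = 2.53 to n = 1.51) the reflected ray undergoes no phase shift.
Exactly one π shift → a net half-wave offset.
For strong reflection here: 2 n t = (m + ½) λ.
Minimum at m = 0: t = λ / (4 n) = 618 / (4 × 2.53) = 61.1 nm.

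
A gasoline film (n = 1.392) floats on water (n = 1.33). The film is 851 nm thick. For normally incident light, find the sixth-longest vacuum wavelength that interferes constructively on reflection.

At the upper boundary (n = 1.0 to n = 1.392) the reflected ray undergoes a half-wave phase shift.
Ray reflecting at the bottom interface goes from n = 1.392 toward n = 1.33: no phase shift.
Exactly one π shift → a net half-wave offset.
So the condition for constructive reflection is 2 n t = (m + ½) λ.
λ = 2 n t / (m + ½). The sixth-longest wavelength is m = 5: λ = 2 × 1.392 × 851 / 5.50 = 431 nm.

431 nm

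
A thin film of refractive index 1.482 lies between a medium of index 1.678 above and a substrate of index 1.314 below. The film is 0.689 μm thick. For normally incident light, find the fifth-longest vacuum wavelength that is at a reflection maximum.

408 nm

Ray reflecting at the top interface goes from n = 1.678 toward n = 1.482: no phase shift.
Ray reflecting at the bottom interface goes from n = 1.482 toward n = 1.314: no phase shift.
Zero or two π shifts → no net half-wave offset.
For strong reflection here: 2 n t = m λ.
λ = 2 n t / m. The fifth-longest wavelength is m = 5: λ = 2 × 1.482 × 689 / 5.00 = 408 nm.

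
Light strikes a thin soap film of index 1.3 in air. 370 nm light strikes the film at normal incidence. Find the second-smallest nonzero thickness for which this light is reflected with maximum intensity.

213 nm

At the upper boundary (n = 1.0 to n = 1.3) the reflected ray undergoes a half-wave phase shift.
Ray reflecting at the bottom interface goes from n = 1.3 toward n = 1.0: no phase shift.
The two reflections differ by half a wavelength.
So the condition for constructive reflection is 2 n t = (m + ½) λ.
The second-smallest nonzero thickness corresponds to m = 1: t = (m + ½) λ / (2 n) = 1.50 × 370 / (2 × 1.3) = 213 nm.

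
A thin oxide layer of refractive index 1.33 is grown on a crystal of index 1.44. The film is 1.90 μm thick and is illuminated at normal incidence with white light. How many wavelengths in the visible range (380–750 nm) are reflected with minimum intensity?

At the upper boundary (n = 1.0 to n = 1.33) the reflected ray undergoes a half-wave phase shift.
Ray reflecting at the bottom interface goes from n = 1.33 toward n = 1.44: a half-wave phase shift.
The two reflections carry the same phase change, so no net offset.
With no net inversion, destructive interference in reflection requires 2 n t = (m + ½) λ.
λ = 2 n t / (m + ½) = 5054 / (m + ½) nm.
m=6: 778 nm (IR); m=7: 674 nm (visible); m=8: 595 nm (visible); m=9: 532 nm (visible); m=10: 481 nm (visible); m=11: 439 nm (visible); m=12: 404 nm (visible); m=13: 374 nm (UV).

6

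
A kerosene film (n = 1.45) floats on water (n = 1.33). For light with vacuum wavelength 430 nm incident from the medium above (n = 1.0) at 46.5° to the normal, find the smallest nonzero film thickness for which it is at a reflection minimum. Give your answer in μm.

0.171 μm

Top surface (1.0 → 1.45): reflection off a higher-index medium gives a half-wave phase shift.
Bottom surface (1.45 → 1.33): reflection off a lower-index medium gives no phase shift.
The two reflections differ by half a wavelength.
With one net inversion, destructive interference in reflection requires 2 n t cos θ_r = m λ.
Snell's law: 1.0 sin 46.5° = 1.45 sin θ_r → sin θ_r = 0.500, cos θ_r = 0.866.
Minimum nonzero at m = 1: t = λ / (2 n cos θ_r) = 430 / (2 × 1.45 × 0.866) = 171 nm.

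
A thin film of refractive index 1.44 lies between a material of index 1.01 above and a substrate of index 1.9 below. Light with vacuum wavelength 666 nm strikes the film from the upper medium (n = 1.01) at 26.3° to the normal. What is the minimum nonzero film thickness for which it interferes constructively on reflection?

At the upper boundary (n = 1.01 to n = 1.44) the reflected ray undergoes a half-wave phase shift.
Bottom surface (1.44 → 1.9): reflection off a higher-index medium gives a half-wave phase shift.
Net: no relative phase inversion (both shifts match).
With no net inversion, constructive interference in reflection requires 2 n t cos θ_r = m λ.
Snell's law: 1.01 sin 26.3° = 1.44 sin θ_r → sin θ_r = 0.311, cos θ_r = 0.950.
Minimum nonzero at m = 1: t = λ / (2 n cos θ_r) = 666 / (2 × 1.44 × 0.950) = 243 nm.

243 nm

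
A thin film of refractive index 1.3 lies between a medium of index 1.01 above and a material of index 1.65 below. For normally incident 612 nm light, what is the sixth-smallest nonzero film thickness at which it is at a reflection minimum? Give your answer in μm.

Ray reflecting at the top interface goes from n = 1.01 toward n = 1.3: a half-wave phase shift.
Ray reflecting at the bottom interface goes from n = 1.3 toward n = 1.65: a half-wave phase shift.
The two reflections carry the same phase change, so no net offset.
With no net inversion, destructive interference in reflection requires 2 n t = (m + ½) λ.
The sixth-smallest nonzero thickness corresponds to m = 5: t = (m + ½) λ / (2 n) = 5.50 × 612 / (2 × 1.3) = 1295 nm.

1.29 μm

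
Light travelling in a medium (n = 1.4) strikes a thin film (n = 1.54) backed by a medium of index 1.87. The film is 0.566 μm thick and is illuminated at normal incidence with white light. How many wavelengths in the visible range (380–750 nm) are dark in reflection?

3

At the upper boundary (n = 1.4 to n = 1.54) the reflected ray undergoes a half-wave phase shift.
Ray reflecting at the bottom interface goes from n = 1.54 toward n = 1.87: a half-wave phase shift.
Zero or two π shifts → no net half-wave offset.
With no net inversion, destructive interference in reflection requires 2 n t = (m + ½) λ.
λ = 2 n t / (m + ½) = 1743 / (m + ½) nm.
m=1: 1162 nm (IR); m=2: 697 nm (visible); m=3: 498 nm (visible); m=4: 387 nm (visible); m=5: 317 nm (UV).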